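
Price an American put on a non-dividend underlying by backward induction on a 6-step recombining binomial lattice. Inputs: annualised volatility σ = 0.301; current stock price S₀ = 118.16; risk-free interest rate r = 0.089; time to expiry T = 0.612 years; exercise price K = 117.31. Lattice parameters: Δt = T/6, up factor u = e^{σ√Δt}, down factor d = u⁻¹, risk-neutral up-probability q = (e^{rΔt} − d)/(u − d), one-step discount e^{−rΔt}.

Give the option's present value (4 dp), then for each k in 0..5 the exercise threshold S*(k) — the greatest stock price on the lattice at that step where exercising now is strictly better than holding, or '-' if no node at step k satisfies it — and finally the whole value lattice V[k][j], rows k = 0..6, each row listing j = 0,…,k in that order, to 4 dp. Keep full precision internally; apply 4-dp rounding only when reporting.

price = 8.0022
boundary = - - 97.4926 88.5568 97.4926 107.3300
tree:
8.0022
12.8516 3.7249
19.8174 6.7311 1.0518
28.7532 11.8055 2.2267 0.0000
36.8699 19.8174 4.7141 0.0000 0.0000
44.2427 28.7532 9.9800 0.0000 0.0000 0.0000
50.9397 36.8699 19.8174 0.0000 0.0000 0.0000 0.0000

Δt=0.10200  u=1.10090  d=0.90834  q=0.52334  discount=0.99096
step 6 (expiry): payoffs max(K−S,0) = 50.9397 36.8699 19.8174 0.0000 0.0000 0.0000 0.0000
step 5: (k=5,j=0): S=73.0673, (K−S)⁺=44.2427, hold=43.1826 ⇒ V=44.2427 exercise | (k=5,j=1): S=88.5568, (K−S)⁺=28.7532, hold=27.6930 ⇒ V=28.7532 exercise | (k=5,j=2): S=107.3300, (K−S)⁺=9.9800, hold=9.3607 ⇒ V=9.9800 exercise | (k=5,j=3): S=130.0828, (K−S)⁺=0.0000, hold=0.0000 ⇒ V=0.0000 continue | (k=5,j=4): S=157.6590, (K−S)⁺=0.0000, hold=0.0000 ⇒ V=0.0000 continue | (k=5,j=5): S=191.0811, (K−S)⁺=0.0000, hold=0.0000 ⇒ V=0.0000 continue  boundary S*=107.3300
step 4: (k=4,j=0): S=80.4401, (K−S)⁺=36.8699, hold=35.8098 ⇒ V=36.8699 exercise | (k=4,j=1): S=97.4926, (K−S)⁺=19.8174, hold=18.7573 ⇒ V=19.8174 exercise | (k=4,j=2): S=118.1600, (K−S)⁺=0.0000, hold=4.7141 ⇒ V=4.7141 continue | (k=4,j=3): S=143.2087, (K−S)⁺=0.0000, hold=0.0000 ⇒ V=0.0000 continue | (k=4,j=4): S=173.5675, (K−S)⁺=0.0000, hold=0.0000 ⇒ V=0.0000 continue  boundary S*=97.4926
step 3: (k=3,j=0): S=88.5568, (K−S)⁺=28.7532, hold=27.6930 ⇒ V=28.7532 exercise | (k=3,j=1): S=107.3300, (K−S)⁺=9.9800, hold=11.8055 ⇒ V=11.8055 continue | (k=3,j=2): S=130.0828, (K−S)⁺=0.0000, hold=2.2267 ⇒ V=2.2267 continue | (k=3,j=3): S=157.6590, (K−S)⁺=0.0000, hold=0.0000 ⇒ V=0.0000 continue  boundary S*=88.5568
step 2: (k=2,j=0): S=97.4926, (K−S)⁺=19.8174, hold=19.7040 ⇒ V=19.8174 exercise | (k=2,j=1): S=118.1600, (K−S)⁺=0.0000, hold=6.7311 ⇒ V=6.7311 continue | (k=2,j=2): S=143.2087, (K−S)⁺=0.0000, hold=1.0518 ⇒ V=1.0518 continue  boundary S*=97.4926
step 1: (k=1,j=0): S=107.3300, (K−S)⁺=9.9800, hold=12.8516 ⇒ V=12.8516 continue | (k=1,j=1): S=130.0828, (K−S)⁺=0.0000, hold=3.7249 ⇒ V=3.7249 continue  boundary S*=-
step 0: (k=0,j=0): S=118.1600, (K−S)⁺=0.0000, hold=8.0022 ⇒ V=8.0022 continue  boundary S*=-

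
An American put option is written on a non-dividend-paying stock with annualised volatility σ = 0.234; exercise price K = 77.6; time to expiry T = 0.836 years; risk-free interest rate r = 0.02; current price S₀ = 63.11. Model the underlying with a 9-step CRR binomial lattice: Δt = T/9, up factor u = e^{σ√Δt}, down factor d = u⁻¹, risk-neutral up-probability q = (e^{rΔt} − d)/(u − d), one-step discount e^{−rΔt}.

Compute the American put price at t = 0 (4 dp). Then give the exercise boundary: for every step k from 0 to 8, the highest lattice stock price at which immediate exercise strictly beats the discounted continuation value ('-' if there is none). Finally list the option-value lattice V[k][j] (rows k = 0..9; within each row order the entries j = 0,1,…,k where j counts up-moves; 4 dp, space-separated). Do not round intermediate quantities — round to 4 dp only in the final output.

params: Δt=0.09289 u=1.07392 d=0.93117 q=0.49520 e^(-rΔt)=0.99814
t_9 payoffs: 44.3844 39.2921 33.4192 26.6459 18.8341 9.8248 0.0000 0.0000 0.0000 0.0000
t_8: node(8,0) S=35.6710 payoff=41.9290 vs cont=41.7850 → 41.9290 [stop]  node(8,1) S=41.1397 payoff=36.4603 vs cont=36.3163 → 36.4603 [stop]  node(8,2) S=47.4468 payoff=30.1532 vs cont=30.0092 → 30.1532 [stop]  node(8,3) S=54.7208 payoff=22.8792 vs cont=22.7352 → 22.8792 [stop]  node(8,4) S=63.1100 payoff=14.4900 vs cont=14.3460 → 14.4900 [stop]  node(8,5) S=72.7854 payoff=4.8146 vs cont=4.9503 → 4.9503 [wait]  node(8,6) S=83.9440 payoff=0.0000 vs cont=0.0000 → 0.0000 [wait]  node(8,7) S=96.8134 payoff=0.0000 vs cont=0.0000 → 0.0000 [wait]  node(8,8) S=111.6559 payoff=0.0000 vs cont=0.0000 → 0.0000 [wait]  ⇒ S*(8)=63.1100
t_7: node(7,0) S=38.3079 payoff=39.2921 vs cont=39.1481 → 39.2921 [stop]  node(7,1) S=44.1808 payoff=33.4192 vs cont=33.2752 → 33.4192 [stop]  node(7,2) S=50.9541 payoff=26.6459 vs cont=26.5018 → 26.6459 [stop]  node(7,3) S=58.7659 payoff=18.8341 vs cont=18.6901 → 18.8341 [stop]  node(7,4) S=67.7752 payoff=9.8248 vs cont=9.7478 → 9.8248 [stop]  node(7,5) S=78.1658 payoff=0.0000 vs cont=2.4943 → 2.4943 [wait]  node(7,6) S=90.1494 payoff=0.0000 vs cont=0.0000 → 0.0000 [wait]  node(7,7) S=103.9701 payoff=0.0000 vs cont=0.0000 → 0.0000 [wait]  ⇒ S*(7)=67.7752
t_6: node(6,0) S=41.1397 payoff=36.4603 vs cont=36.3163 → 36.4603 [stop]  node(6,1) S=47.4468 payoff=30.1532 vs cont=30.0092 → 30.1532 [stop]  node(6,2) S=54.7208 payoff=22.8792 vs cont=22.7352 → 22.8792 [stop]  node(6,3) S=63.1100 payoff=14.4900 vs cont=14.3460 → 14.4900 [stop]  node(6,4) S=72.7854 payoff=4.8146 vs cont=6.1832 → 6.1832 [wait]  node(6,5) S=83.9440 payoff=0.0000 vs cont=1.2568 → 1.2568 [wait]  node(6,6) S=96.8134 payoff=0.0000 vs cont=0.0000 → 0.0000 [wait]  ⇒ S*(6)=63.1100
t_5: node(5,0) S=44.1808 payoff=33.4192 vs cont=33.2752 → 33.4192 [stop]  node(5,1) S=50.9541 payoff=26.6459 vs cont=26.5018 → 26.6459 [stop]  node(5,2) S=58.7659 payoff=18.8341 vs cont=18.6901 → 18.8341 [stop]  node(5,3) S=67.7752 payoff=9.8248 vs cont=10.3572 → 10.3572 [wait]  node(5,4) S=78.1658 payoff=0.0000 vs cont=3.7366 → 3.7366 [wait]  node(5,5) S=90.1494 payoff=0.0000 vs cont=0.6332 → 0.6332 [wait]  ⇒ S*(5)=58.7659
t_4: node(4,0) S=47.4468 payoff=30.1532 vs cont=30.0092 → 30.1532 [stop]  node(4,1) S=54.7208 payoff=22.8792 vs cont=22.7352 → 22.8792 [stop]  node(4,2) S=63.1100 payoff=14.4900 vs cont=14.6091 → 14.6091 [wait]  node(4,3) S=72.7854 payoff=4.8146 vs cont=7.0655 → 7.0655 [wait]  node(4,4) S=83.9440 payoff=0.0000 vs cont=2.1957 → 2.1957 [wait]  ⇒ S*(4)=54.7208
t_3: node(3,0) S=50.9541 payoff=26.6459 vs cont=26.5018 → 26.6459 [stop]  node(3,1) S=58.7659 payoff=18.8341 vs cont=18.7490 → 18.8341 [stop]  node(3,2) S=67.7752 payoff=9.8248 vs cont=10.8533 → 10.8533 [wait]  node(3,3) S=78.1658 payoff=0.0000 vs cont=4.6453 → 4.6453 [wait]  ⇒ S*(3)=58.7659
t_2: node(2,0) S=54.7208 payoff=22.8792 vs cont=22.7352 → 22.8792 [stop]  node(2,1) S=63.1100 payoff=14.4900 vs cont=14.8544 → 14.8544 [wait]  node(2,2) S=72.7854 payoff=4.8146 vs cont=7.7647 → 7.7647 [wait]  ⇒ S*(2)=54.7208
t_1: node(1,0) S=58.7659 payoff=18.8341 vs cont=18.8702 → 18.8702 [wait]  node(1,1) S=67.7752 payoff=9.8248 vs cont=11.3225 → 11.3225 [wait]  ⇒ S*(1)=-
t_0: node(0,0) S=63.1100 payoff=14.4900 vs cont=15.1044 → 15.1044 [wait]  ⇒ S*(0)=-

price = 15.1044
boundary = - - 54.7208 58.7659 54.7208 58.7659 63.1100 67.7752 63.1100
tree:
15.1044
18.8702 11.3225
22.8792 14.8544 7.7647
26.6459 18.8341 10.8533 4.6453
30.1532 22.8792 14.6091 7.0655 2.1957
33.4192 26.6459 18.8341 10.3572 3.7366 0.6332
36.4603 30.1532 22.8792 14.4900 6.1832 1.2568 0.0000
39.2921 33.4192 26.6459 18.8341 9.8248 2.4943 0.0000 0.0000
41.9290 36.4603 30.1532 22.8792 14.4900 4.9503 0.0000 0.0000 0.0000
44.3844 39.2921 33.4192 26.6459 18.8341 9.8248 0.0000 0.0000 0.0000 0.0000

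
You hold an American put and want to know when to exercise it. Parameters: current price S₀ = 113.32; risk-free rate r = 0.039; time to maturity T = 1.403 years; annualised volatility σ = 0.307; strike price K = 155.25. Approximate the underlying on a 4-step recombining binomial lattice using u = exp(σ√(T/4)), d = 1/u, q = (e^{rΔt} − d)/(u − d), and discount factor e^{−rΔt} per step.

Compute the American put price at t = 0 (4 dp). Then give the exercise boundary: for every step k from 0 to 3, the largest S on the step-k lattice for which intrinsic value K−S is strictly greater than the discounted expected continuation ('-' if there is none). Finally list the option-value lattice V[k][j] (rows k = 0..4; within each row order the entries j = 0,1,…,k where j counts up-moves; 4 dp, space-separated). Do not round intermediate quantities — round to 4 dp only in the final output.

params: Δt=0.35075 u=1.19940 d=0.83375 q=0.49234 e^(-rΔt)=0.98641
t_4 payoffs: 100.4909 76.4763 41.9300 0.0000 0.0000
t_3: node(3,0) S=65.6778 payoff=89.5722 vs cont=87.4629 → 89.5722 [stop]  node(3,1) S=94.4809 payoff=60.7691 vs cont=58.6599 → 60.7691 [stop]  node(3,2) S=135.9156 payoff=19.3344 vs cont=20.9970 → 20.9970 [wait]  node(3,3) S=195.5215 payoff=0.0000 vs cont=0.0000 → 0.0000 [wait]  ⇒ S*(3)=94.4809
t_2: node(2,0) S=78.7737 payoff=76.4763 vs cont=74.3670 → 76.4763 [stop]  node(2,1) S=113.3200 payoff=41.9300 vs cont=40.6282 → 41.9300 [stop]  node(2,2) S=163.0166 payoff=0.0000 vs cont=10.5146 → 10.5146 [wait]  ⇒ S*(2)=113.3200
t_1: node(1,0) S=94.4809 payoff=60.7691 vs cont=58.6599 → 60.7691 [stop]  node(1,1) S=135.9156 payoff=19.3344 vs cont=26.1034 → 26.1034 [wait]  ⇒ S*(1)=94.4809
t_0: node(0,0) S=113.3200 payoff=41.9300 vs cont=43.1081 → 43.1081 [wait]  ⇒ S*(0)=-

price = 43.1081
boundary = - 94.4809 113.3200 94.4809
tree:
43.1081
60.7691 26.1034
76.4763 41.9300 10.5146
89.5722 60.7691 20.9970 0.0000
100.4909 76.4763 41.9300 0.0000 0.0000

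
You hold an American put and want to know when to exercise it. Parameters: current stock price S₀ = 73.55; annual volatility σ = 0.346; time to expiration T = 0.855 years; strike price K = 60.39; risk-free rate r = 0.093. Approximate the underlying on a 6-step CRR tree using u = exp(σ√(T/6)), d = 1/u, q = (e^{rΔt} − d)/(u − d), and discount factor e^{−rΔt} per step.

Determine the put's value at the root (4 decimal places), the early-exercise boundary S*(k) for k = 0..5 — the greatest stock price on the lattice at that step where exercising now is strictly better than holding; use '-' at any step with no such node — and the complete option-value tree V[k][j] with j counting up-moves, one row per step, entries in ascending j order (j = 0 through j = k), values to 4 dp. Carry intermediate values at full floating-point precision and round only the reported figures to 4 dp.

Δt=0.14250, u=1.13953, d=0.87756, q=0.51832, disc=e^(-rΔt)=0.98683
k=6 terminal: V=max(K-S,0) → 26.7978 16.7700 3.7485 0.0000 0.0000 0.0000 0.0000
k=5: j=0 S=38.2791 intr=22.1109 cont=21.3158 V=22.1109[EX]; j=1 S=49.7062 intr=10.6838 cont=9.8888 V=10.6838[EX]; j=2 S=64.5444 intr=0.0000 cont=1.7818 V=1.7818[hold]; j=3 S=83.8121 intr=0.0000 cont=0.0000 V=0.0000[hold]; j=4 S=108.8316 intr=0.0000 cont=0.0000 V=0.0000[hold]; j=5 S=141.3199 intr=0.0000 cont=0.0000 V=0.0000[hold]  S*(5)=49.7062
k=4: j=0 S=43.6200 intr=16.7700 cont=15.9749 V=16.7700[EX]; j=1 S=56.6415 intr=3.7485 cont=5.9899 V=5.9899[hold]; j=2 S=73.5500 intr=0.0000 cont=0.8470 V=0.8470[hold]; j=3 S=95.5061 intr=0.0000 cont=0.0000 V=0.0000[hold]; j=4 S=124.0164 intr=0.0000 cont=0.0000 V=0.0000[hold]  S*(4)=43.6200
k=3: j=0 S=49.7062 intr=10.6838 cont=11.0352 V=11.0352[hold]; j=1 S=64.5444 intr=0.0000 cont=3.2804 V=3.2804[hold]; j=2 S=83.8121 intr=0.0000 cont=0.4026 V=0.4026[hold]; j=3 S=108.8316 intr=0.0000 cont=0.0000 V=0.0000[hold]  S*(3)=-
k=2: j=0 S=56.6415 intr=3.7485 cont=6.9234 V=6.9234[hold]; j=1 S=73.5500 intr=0.0000 cont=1.7653 V=1.7653[hold]; j=2 S=95.5061 intr=0.0000 cont=0.1914 V=0.1914[hold]  S*(2)=-
k=1: j=0 S=64.5444 intr=0.0000 cont=4.1939 V=4.1939[hold]; j=1 S=83.8121 intr=0.0000 cont=0.9370 V=0.9370[hold]  S*(1)=-
k=0: j=0 S=73.5500 intr=0.0000 cont=2.4728 V=2.4728[hold]  S*(0)=-

price = 2.4728
boundary = - - - - 43.6200 49.7062
tree:
2.4728
4.1939 0.9370
6.9234 1.7653 0.1914
11.0352 3.2804 0.4026 0.0000
16.7700 5.9899 0.8470 0.0000 0.0000
22.1109 10.6838 1.7818 0.0000 0.0000 0.0000
26.7978 16.7700 3.7485 0.0000 0.0000 0.0000 0.0000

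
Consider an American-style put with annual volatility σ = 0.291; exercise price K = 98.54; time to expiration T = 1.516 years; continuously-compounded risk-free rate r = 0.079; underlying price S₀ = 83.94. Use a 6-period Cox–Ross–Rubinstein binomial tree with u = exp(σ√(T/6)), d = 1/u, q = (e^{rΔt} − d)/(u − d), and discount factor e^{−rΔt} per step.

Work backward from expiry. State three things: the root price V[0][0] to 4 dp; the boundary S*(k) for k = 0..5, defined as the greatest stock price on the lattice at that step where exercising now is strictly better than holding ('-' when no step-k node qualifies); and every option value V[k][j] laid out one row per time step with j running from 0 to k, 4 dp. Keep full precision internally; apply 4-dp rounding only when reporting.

Δt=0.25267, u=1.15751, d=0.86392, q=0.53217, disc=e^(-rΔt)=0.98024
k=6 terminal: V=max(K-S,0) → 63.6410 51.7810 35.8906 14.6000 0.0000 0.0000 0.0000
k=5: j=0 S=40.3961 intr=58.1439 cont=56.1965 V=58.1439[EX]; j=1 S=54.1241 intr=44.4159 cont=42.4684 V=44.4159[EX]; j=2 S=72.5175 intr=26.0225 cont=24.0750 V=26.0225[EX]; j=3 S=97.1617 intr=1.3783 cont=6.6954 V=6.6954[hold]; j=4 S=130.1808 intr=0.0000 cont=0.0000 V=0.0000[hold]; j=5 S=174.4210 intr=0.0000 cont=0.0000 V=0.0000[hold]  S*(5)=72.5175
k=4: j=0 S=46.7590 intr=51.7810 cont=49.8336 V=51.7810[EX]; j=1 S=62.6494 intr=35.8906 cont=33.9432 V=35.8906[EX]; j=2 S=83.9400 intr=14.6000 cont=15.4262 V=15.4262[hold]; j=3 S=112.4659 intr=0.0000 cont=3.0704 V=3.0704[hold]; j=4 S=150.6860 intr=0.0000 cont=0.0000 V=0.0000[hold]  S*(4)=62.6494
k=3: j=0 S=54.1241 intr=44.4159 cont=42.4684 V=44.4159[EX]; j=1 S=72.5175 intr=26.0225 cont=24.5060 V=26.0225[EX]; j=2 S=97.1617 intr=1.3783 cont=8.6759 V=8.6759[hold]; j=3 S=130.1808 intr=0.0000 cont=1.4080 V=1.4080[hold]  S*(3)=72.5175
k=2: j=0 S=62.6494 intr=35.8906 cont=33.9432 V=35.8906[EX]; j=1 S=83.9400 intr=14.6000 cont=16.4594 V=16.4594[hold]; j=2 S=112.4659 intr=0.0000 cont=4.7132 V=4.7132[hold]  S*(2)=62.6494
k=1: j=0 S=72.5175 intr=26.0225 cont=25.0450 V=26.0225[EX]; j=1 S=97.1617 intr=1.3783 cont=10.0067 V=10.0067[hold]  S*(1)=72.5175
k=0: j=0 S=83.9400 intr=14.6000 cont=17.1536 V=17.1536[hold]  S*(0)=-

price = 17.1536
boundary = - 72.5175 62.6494 72.5175 62.6494 72.5175
tree:
17.1536
26.0225 10.0067
35.8906 16.4594 4.7132
44.4159 26.0225 8.6759 1.4080
51.7810 35.8906 15.4262 3.0704 0.0000
58.1439 44.4159 26.0225 6.6954 0.0000 0.0000
63.6410 51.7810 35.8906 14.6000 0.0000 0.0000 0.0000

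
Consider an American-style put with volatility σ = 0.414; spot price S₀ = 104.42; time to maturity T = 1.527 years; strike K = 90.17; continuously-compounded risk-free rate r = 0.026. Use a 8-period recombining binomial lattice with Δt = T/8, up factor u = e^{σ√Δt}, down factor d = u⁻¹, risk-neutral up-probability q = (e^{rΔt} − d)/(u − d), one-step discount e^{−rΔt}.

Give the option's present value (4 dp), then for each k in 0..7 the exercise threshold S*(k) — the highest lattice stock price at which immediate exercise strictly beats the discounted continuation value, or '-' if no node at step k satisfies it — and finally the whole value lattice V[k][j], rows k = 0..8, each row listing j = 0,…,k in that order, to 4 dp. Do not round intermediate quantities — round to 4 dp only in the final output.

Δt=0.19087, u=1.19826, d=0.83454, q=0.46858, disc=e^(-rΔt)=0.99505
k=8 terminal: V=max(K-S,0) → 65.6023 54.8948 39.5206 17.4458 0.0000 0.0000 0.0000 0.0000 0.0000
k=7: j=0 S=29.4386 intr=60.7314 cont=60.2850 V=60.7314[EX]; j=1 S=42.2690 intr=47.9010 cont=47.4546 V=47.9010[EX]; j=2 S=60.6913 intr=29.4787 cont=29.0323 V=29.4787[EX]; j=3 S=87.1428 intr=3.0272 cont=9.2251 V=9.2251[hold]; j=4 S=125.1227 intr=0.0000 cont=0.0000 V=0.0000[hold]; j=5 S=179.6556 intr=0.0000 cont=0.0000 V=0.0000[hold]; j=6 S=257.9559 intr=0.0000 cont=0.0000 V=0.0000[hold]; j=7 S=370.3822 intr=0.0000 cont=0.0000 V=0.0000[hold]  S*(7)=60.6913
k=6: j=0 S=35.2752 intr=54.8948 cont=54.4484 V=54.8948[EX]; j=1 S=50.6494 intr=39.5206 cont=39.0742 V=39.5206[EX]; j=2 S=72.7242 intr=17.4458 cont=19.8892 V=19.8892[hold]; j=3 S=104.4200 intr=0.0000 cont=4.8781 V=4.8781[hold]; j=4 S=149.9299 intr=0.0000 cont=0.0000 V=0.0000[hold]; j=5 S=215.2747 intr=0.0000 cont=0.0000 V=0.0000[hold]; j=6 S=309.0991 intr=0.0000 cont=0.0000 V=0.0000[hold]  S*(6)=50.6494
k=5: j=0 S=42.2690 intr=47.9010 cont=47.4546 V=47.9010[EX]; j=1 S=60.6913 intr=29.4787 cont=30.1716 V=30.1716[hold]; j=2 S=87.1428 intr=3.0272 cont=12.7916 V=12.7916[hold]; j=3 S=125.1227 intr=0.0000 cont=2.5795 V=2.5795[hold]; j=4 S=179.6556 intr=0.0000 cont=0.0000 V=0.0000[hold]; j=5 S=257.9559 intr=0.0000 cont=0.0000 V=0.0000[hold]  S*(5)=42.2690
k=4: j=0 S=50.6494 intr=39.5206 cont=39.3973 V=39.5206[EX]; j=1 S=72.7242 intr=17.4458 cont=21.9186 V=21.9186[hold]; j=2 S=104.4200 intr=0.0000 cont=7.9668 V=7.9668[hold]; j=3 S=149.9299 intr=0.0000 cont=1.3640 V=1.3640[hold]; j=4 S=215.2747 intr=0.0000 cont=0.0000 V=0.0000[hold]  S*(4)=50.6494
k=3: j=0 S=60.6913 intr=29.4787 cont=31.1178 V=31.1178[hold]; j=1 S=87.1428 intr=3.0272 cont=15.3049 V=15.3049[hold]; j=2 S=125.1227 intr=0.0000 cont=4.8487 V=4.8487[hold]; j=3 S=179.6556 intr=0.0000 cont=0.7213 V=0.7213[hold]  S*(3)=-
k=2: j=0 S=72.7242 intr=17.4458 cont=23.5908 V=23.5908[hold]; j=1 S=104.4200 intr=0.0000 cont=10.3538 V=10.3538[hold]; j=2 S=149.9299 intr=0.0000 cont=2.9002 V=2.9002[hold]  S*(2)=-
k=1: j=0 S=87.1428 intr=3.0272 cont=17.3021 V=17.3021[hold]; j=1 S=125.1227 intr=0.0000 cont=6.8272 V=6.8272[hold]  S*(1)=-
k=0: j=0 S=104.4200 intr=0.0000 cont=12.3324 V=12.3324[hold]  S*(0)=-

price = 12.3324
boundary = - - - - 50.6494 42.2690 50.6494 60.6913
tree:
12.3324
17.3021 6.8272
23.5908 10.3538 2.9002
31.1178 15.3049 4.8487 0.7213
39.5206 21.9186 7.9668 1.3640 0.0000
47.9010 30.1716 12.7916 2.5795 0.0000 0.0000
54.8948 39.5206 19.8892 4.8781 0.0000 0.0000 0.0000
60.7314 47.9010 29.4787 9.2251 0.0000 0.0000 0.0000 0.0000
65.6023 54.8948 39.5206 17.4458 0.0000 0.0000 0.0000 0.0000 0.0000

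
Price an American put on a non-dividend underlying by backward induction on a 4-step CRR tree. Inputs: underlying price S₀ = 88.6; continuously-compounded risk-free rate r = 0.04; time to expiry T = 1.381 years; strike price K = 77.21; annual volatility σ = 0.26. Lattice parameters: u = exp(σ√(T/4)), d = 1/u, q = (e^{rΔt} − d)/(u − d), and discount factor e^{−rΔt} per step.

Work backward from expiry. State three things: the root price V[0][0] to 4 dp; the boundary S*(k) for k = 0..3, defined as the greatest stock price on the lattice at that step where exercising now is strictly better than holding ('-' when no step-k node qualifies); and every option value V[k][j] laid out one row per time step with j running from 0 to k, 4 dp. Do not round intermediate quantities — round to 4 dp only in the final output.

Δt=0.34525, u=1.16506, d=0.85833, q=0.50722, disc=e^(-rΔt)=0.98628
k=4 terminal: V=max(K-S,0) → 29.1212 11.9362 0.0000 0.0000 0.0000
k=3: j=0 S=56.0262 intr=21.1838 cont=20.1248 V=21.1838[EX]; j=1 S=76.0477 intr=1.1623 cont=5.8013 V=5.8013[hold]; j=2 S=103.2241 intr=0.0000 cont=0.0000 V=0.0000[hold]; j=3 S=140.1123 intr=0.0000 cont=0.0000 V=0.0000[hold]  S*(3)=56.0262
k=2: j=0 S=65.2738 intr=11.9362 cont=13.1980 V=13.1980[hold]; j=1 S=88.6000 intr=0.0000 cont=2.8196 V=2.8196[hold]; j=2 S=120.2621 intr=0.0000 cont=0.0000 V=0.0000[hold]  S*(2)=-
k=1: j=0 S=76.0477 intr=1.1623 cont=7.8251 V=7.8251[hold]; j=1 S=103.2241 intr=0.0000 cont=1.3704 V=1.3704[hold]  S*(1)=-
k=0: j=0 S=88.6000 intr=0.0000 cont=4.4887 V=4.4887[hold]  S*(0)=-

price = 4.4887
boundary = - - - 56.0262
tree:
4.4887
7.8251 1.3704
13.1980 2.8196 0.0000
21.1838 5.8013 0.0000 0.0000
29.1212 11.9362 0.0000 0.0000 0.0000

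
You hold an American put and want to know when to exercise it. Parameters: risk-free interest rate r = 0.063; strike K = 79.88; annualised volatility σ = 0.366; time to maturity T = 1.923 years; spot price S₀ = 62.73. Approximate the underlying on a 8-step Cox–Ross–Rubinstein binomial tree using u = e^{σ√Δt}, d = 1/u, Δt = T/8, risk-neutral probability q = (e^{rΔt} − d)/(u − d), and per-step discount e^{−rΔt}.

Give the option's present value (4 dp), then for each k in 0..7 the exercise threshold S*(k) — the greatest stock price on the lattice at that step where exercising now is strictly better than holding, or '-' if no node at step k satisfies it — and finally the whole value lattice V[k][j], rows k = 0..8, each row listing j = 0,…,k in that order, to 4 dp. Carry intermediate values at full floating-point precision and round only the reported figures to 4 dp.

price = 20.3063
boundary = - - 43.8140 52.4257 43.8140 52.4257 43.8140 52.4257
tree:
20.3063
27.5055 13.6590
36.0660 19.7043 7.9729
43.2630 27.4543 12.4823 3.6637
49.2779 36.0660 18.9001 6.3841 1.0288
54.3047 43.2630 27.4543 10.8413 2.0788 0.0000
58.5058 49.2779 36.0660 17.7466 4.2005 0.0000 0.0000
62.0168 54.3047 43.2630 27.4543 8.4875 0.0000 0.0000 0.0000
64.9511 58.5058 49.2779 36.0660 17.1500 0.0000 0.0000 0.0000 0.0000

Δt=0.24038  u=1.19655  d=0.83574  q=0.49755  discount=0.98497
step 8 (expiry): payoffs max(K−S,0) = 64.9511 58.5058 49.2779 36.0660 17.1500 0.0000 0.0000 0.0000 0.0000
step 7: (k=7,j=0): S=17.8632, (K−S)⁺=62.0168, hold=60.8163 ⇒ V=62.0168 exercise | (k=7,j=1): S=25.5753, (K−S)⁺=54.3047, hold=53.1042 ⇒ V=54.3047 exercise | (k=7,j=2): S=36.6170, (K−S)⁺=43.2630, hold=42.0625 ⇒ V=43.2630 exercise | (k=7,j=3): S=52.4257, (K−S)⁺=27.4543, hold=26.2537 ⇒ V=27.4543 exercise | (k=7,j=4): S=75.0596, (K−S)⁺=4.8204, hold=8.4875 ⇒ V=8.4875 continue | (k=7,j=5): S=107.4653, (K−S)⁺=0.0000, hold=0.0000 ⇒ V=0.0000 continue | (k=7,j=6): S=153.8616, (K−S)⁺=0.0000, hold=0.0000 ⇒ V=0.0000 continue | (k=7,j=7): S=220.2886, (K−S)⁺=0.0000, hold=0.0000 ⇒ V=0.0000 continue  boundary S*=52.4257
step 6: (k=6,j=0): S=21.3742, (K−S)⁺=58.5058, hold=57.3053 ⇒ V=58.5058 exercise | (k=6,j=1): S=30.6021, (K−S)⁺=49.2779, hold=48.0773 ⇒ V=49.2779 exercise | (k=6,j=2): S=43.8140, (K−S)⁺=36.0660, hold=34.8654 ⇒ V=36.0660 exercise | (k=6,j=3): S=62.7300, (K−S)⁺=17.1500, hold=17.7466 ⇒ V=17.7466 continue | (k=6,j=4): S=89.8126, (K−S)⁺=0.0000, hold=4.2005 ⇒ V=4.2005 continue | (k=6,j=5): S=128.5876, (K−S)⁺=0.0000, hold=0.0000 ⇒ V=0.0000 continue | (k=6,j=6): S=184.1031, (K−S)⁺=0.0000, hold=0.0000 ⇒ V=0.0000 continue  boundary S*=43.8140
step 5: (k=5,j=0): S=25.5753, (K−S)⁺=54.3047, hold=53.1042 ⇒ V=54.3047 exercise | (k=5,j=1): S=36.6170, (K−S)⁺=43.2630, hold=42.0625 ⇒ V=43.2630 exercise | (k=5,j=2): S=52.4257, (K−S)⁺=27.4543, hold=26.5461 ⇒ V=27.4543 exercise | (k=5,j=3): S=75.0596, (K−S)⁺=4.8204, hold=10.8413 ⇒ V=10.8413 continue | (k=5,j=4): S=107.4653, (K−S)⁺=0.0000, hold=2.0788 ⇒ V=2.0788 continue | (k=5,j=5): S=153.8616, (K−S)⁺=0.0000, hold=0.0000 ⇒ V=0.0000 continue  boundary S*=52.4257
step 4: (k=4,j=0): S=30.6021, (K−S)⁺=49.2779, hold=48.0773 ⇒ V=49.2779 exercise | (k=4,j=1): S=43.8140, (K−S)⁺=36.0660, hold=34.8654 ⇒ V=36.0660 exercise | (k=4,j=2): S=62.7300, (K−S)⁺=17.1500, hold=18.9001 ⇒ V=18.9001 continue | (k=4,j=3): S=89.8126, (K−S)⁺=0.0000, hold=6.3841 ⇒ V=6.3841 continue | (k=4,j=4): S=128.5876, (K−S)⁺=0.0000, hold=1.0288 ⇒ V=1.0288 continue  boundary S*=43.8140
step 3: (k=3,j=0): S=36.6170, (K−S)⁺=43.2630, hold=42.0625 ⇒ V=43.2630 exercise | (k=3,j=1): S=52.4257, (K−S)⁺=27.4543, hold=27.1114 ⇒ V=27.4543 exercise | (k=3,j=2): S=75.0596, (K−S)⁺=4.8204, hold=12.4823 ⇒ V=12.4823 continue | (k=3,j=3): S=107.4653, (K−S)⁺=0.0000, hold=3.6637 ⇒ V=3.6637 continue  boundary S*=52.4257
step 2: (k=2,j=0): S=43.8140, (K−S)⁺=36.0660, hold=34.8654 ⇒ V=36.0660 exercise | (k=2,j=1): S=62.7300, (K−S)⁺=17.1500, hold=19.7043 ⇒ V=19.7043 continue | (k=2,j=2): S=89.8126, (K−S)⁺=0.0000, hold=7.9729 ⇒ V=7.9729 continue  boundary S*=43.8140
step 1: (k=1,j=0): S=52.4257, (K−S)⁺=27.4543, hold=27.5055 ⇒ V=27.5055 continue | (k=1,j=1): S=75.0596, (K−S)⁺=4.8204, hold=13.6590 ⇒ V=13.6590 continue  boundary S*=-
step 0: (k=0,j=0): S=62.7300, (K−S)⁺=17.1500, hold=20.3063 ⇒ V=20.3063 continue  boundary S*=-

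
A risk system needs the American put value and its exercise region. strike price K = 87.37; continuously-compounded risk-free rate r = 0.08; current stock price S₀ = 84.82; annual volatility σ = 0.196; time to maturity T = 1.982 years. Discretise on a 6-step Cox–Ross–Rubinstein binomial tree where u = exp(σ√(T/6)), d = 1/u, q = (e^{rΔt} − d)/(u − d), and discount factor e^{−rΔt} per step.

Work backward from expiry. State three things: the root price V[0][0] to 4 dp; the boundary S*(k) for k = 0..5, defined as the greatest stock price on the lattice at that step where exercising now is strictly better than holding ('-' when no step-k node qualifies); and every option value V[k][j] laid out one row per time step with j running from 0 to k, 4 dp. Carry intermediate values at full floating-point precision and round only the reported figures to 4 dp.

Δt=0.33033  u=1.11924  d=0.89346  q=0.59047  discount=0.97392
step 6 (expiry): payoffs max(K−S,0) = 44.2223 33.3189 19.6602 2.5500 0.0000 0.0000 0.0000
step 5: (k=5,j=0): S=48.2927, (K−S)⁺=39.0773, hold=36.7987 ⇒ V=39.0773 exercise | (k=5,j=1): S=60.4962, (K−S)⁺=26.8738, hold=24.5951 ⇒ V=26.8738 exercise | (k=5,j=2): S=75.7835, (K−S)⁺=11.5865, hold=9.3078 ⇒ V=11.5865 exercise | (k=5,j=3): S=94.9340, (K−S)⁺=0.0000, hold=1.0171 ⇒ V=1.0171 continue | (k=5,j=4): S=118.9237, (K−S)⁺=0.0000, hold=0.0000 ⇒ V=0.0000 continue | (k=5,j=5): S=148.9756, (K−S)⁺=0.0000, hold=0.0000 ⇒ V=0.0000 continue  boundary S*=75.7835
step 4: (k=4,j=0): S=54.0511, (K−S)⁺=33.3189, hold=31.0402 ⇒ V=33.3189 exercise | (k=4,j=1): S=67.7098, (K−S)⁺=19.6602, hold=17.3816 ⇒ V=19.6602 exercise | (k=4,j=2): S=84.8200, (K−S)⁺=2.5500, hold=5.2061 ⇒ V=5.2061 continue | (k=4,j=3): S=106.2539, (K−S)⁺=0.0000, hold=0.4056 ⇒ V=0.4056 continue | (k=4,j=4): S=133.1042, (K−S)⁺=0.0000, hold=0.0000 ⇒ V=0.0000 continue  boundary S*=67.7098
step 3: (k=3,j=0): S=60.4962, (K−S)⁺=26.8738, hold=24.5951 ⇒ V=26.8738 exercise | (k=3,j=1): S=75.7835, (K−S)⁺=11.5865, hold=10.8353 ⇒ V=11.5865 exercise | (k=3,j=2): S=94.9340, (K−S)⁺=0.0000, hold=2.3097 ⇒ V=2.3097 continue | (k=3,j=3): S=118.9237, (K−S)⁺=0.0000, hold=0.1618 ⇒ V=0.1618 continue  boundary S*=75.7835
step 2: (k=2,j=0): S=67.7098, (K−S)⁺=19.6602, hold=17.3816 ⇒ V=19.6602 exercise | (k=2,j=1): S=84.8200, (K−S)⁺=2.5500, hold=5.9494 ⇒ V=5.9494 continue | (k=2,j=2): S=106.2539, (K−S)⁺=0.0000, hold=1.0142 ⇒ V=1.0142 continue  boundary S*=67.7098
step 1: (k=1,j=0): S=75.7835, (K−S)⁺=11.5865, hold=11.2627 ⇒ V=11.5865 exercise | (k=1,j=1): S=94.9340, (K−S)⁺=0.0000, hold=2.9562 ⇒ V=2.9562 continue  boundary S*=75.7835
step 0: (k=0,j=0): S=84.8200, (K−S)⁺=2.5500, hold=6.3212 ⇒ V=6.3212 continue  boundary S*=-

price = 6.3212
boundary = - 75.7835 67.7098 75.7835 67.7098 75.7835
tree:
6.3212
11.5865 2.9562
19.6602 5.9494 1.0142
26.8738 11.5865 2.3097 0.1618
33.3189 19.6602 5.2061 0.4056 0.0000
39.0773 26.8738 11.5865 1.0171 0.0000 0.0000
44.2223 33.3189 19.6602 2.5500 0.0000 0.0000 0.0000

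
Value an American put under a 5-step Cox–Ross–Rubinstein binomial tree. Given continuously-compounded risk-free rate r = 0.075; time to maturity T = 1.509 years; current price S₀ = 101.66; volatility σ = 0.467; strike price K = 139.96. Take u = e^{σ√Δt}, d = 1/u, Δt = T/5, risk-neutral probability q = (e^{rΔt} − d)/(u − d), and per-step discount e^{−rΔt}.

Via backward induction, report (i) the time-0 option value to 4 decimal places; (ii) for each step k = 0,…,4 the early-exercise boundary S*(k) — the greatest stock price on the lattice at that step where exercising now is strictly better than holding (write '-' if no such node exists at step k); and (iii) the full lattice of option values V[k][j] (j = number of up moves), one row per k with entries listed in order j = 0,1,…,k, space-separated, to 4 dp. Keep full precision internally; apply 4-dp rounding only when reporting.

Δt=0.30180, u=1.29247, d=0.77371, q=0.48034, disc=e^(-rΔt)=0.97762
k=5 terminal: V=max(K-S,0) → 111.7727 92.8740 61.3042 8.5678 0.0000 0.0000
k=4: j=0 S=36.4311 intr=103.5289 cont=100.3965 V=103.5289[EX]; j=1 S=60.8571 intr=79.1029 cont=75.9705 V=79.1029[EX]; j=2 S=101.6600 intr=38.3000 cont=35.1676 V=38.3000[EX]; j=3 S=169.8200 intr=0.0000 cont=4.3527 V=4.3527[hold]; j=4 S=283.6793 intr=0.0000 cont=0.0000 V=0.0000[hold]  S*(4)=101.6600
k=3: j=0 S=47.0860 intr=92.8740 cont=89.7416 V=92.8740[EX]; j=1 S=78.6558 intr=61.3042 cont=58.1718 V=61.3042[EX]; j=2 S=131.3922 intr=8.5678 cont=21.5014 V=21.5014[hold]; j=3 S=219.4867 intr=0.0000 cont=2.2113 V=2.2113[hold]  S*(3)=78.6558
k=2: j=0 S=60.8571 intr=79.1029 cont=75.9705 V=79.1029[EX]; j=1 S=101.6600 intr=38.3000 cont=41.2411 V=41.2411[hold]; j=2 S=169.8200 intr=0.0000 cont=11.9617 V=11.9617[hold]  S*(2)=60.8571
k=1: j=0 S=78.6558 intr=61.3042 cont=59.5529 V=61.3042[EX]; j=1 S=131.3922 intr=8.5678 cont=26.5687 V=26.5687[hold]  S*(1)=78.6558
k=0: j=0 S=101.6600 intr=38.3000 cont=43.6207 V=43.6207[hold]  S*(0)=-

price = 43.6207
boundary = - 78.6558 60.8571 78.6558 101.6600
tree:
43.6207
61.3042 26.5687
79.1029 41.2411 11.9617
92.8740 61.3042 21.5014 2.2113
103.5289 79.1029 38.3000 4.3527 0.0000
111.7727 92.8740 61.3042 8.5678 0.0000 0.0000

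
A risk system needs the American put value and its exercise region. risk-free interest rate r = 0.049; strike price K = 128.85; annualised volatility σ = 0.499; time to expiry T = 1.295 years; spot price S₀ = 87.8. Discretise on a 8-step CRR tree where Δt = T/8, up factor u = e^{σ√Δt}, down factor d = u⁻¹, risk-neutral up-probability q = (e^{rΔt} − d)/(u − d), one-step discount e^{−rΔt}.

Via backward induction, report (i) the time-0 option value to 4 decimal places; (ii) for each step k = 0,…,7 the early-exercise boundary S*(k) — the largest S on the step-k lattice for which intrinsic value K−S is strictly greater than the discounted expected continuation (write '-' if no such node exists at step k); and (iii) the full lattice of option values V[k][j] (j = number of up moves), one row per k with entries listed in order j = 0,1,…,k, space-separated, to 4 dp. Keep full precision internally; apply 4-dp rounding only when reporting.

params: Δt=0.16187 u=1.22234 d=0.81810 q=0.46968 e^(-rΔt)=0.99210
t_8 payoffs: 111.2318 102.5264 89.5196 70.0860 41.0500 0.0000 0.0000 0.0000 0.0000
t_7: node(7,0) S=21.5354 payoff=107.3146 vs cont=106.2966 → 107.3146 [stop]  node(7,1) S=32.1763 payoff=96.6737 vs cont=95.6557 → 96.6737 [stop]  node(7,2) S=48.0750 payoff=80.7750 vs cont=79.7570 → 80.7750 [stop]  node(7,3) S=71.8295 payoff=57.0205 vs cont=56.0025 → 57.0205 [stop]  node(7,4) S=107.3214 payoff=21.5286 vs cont=21.5978 → 21.5978 [wait]  node(7,5) S=160.3502 payoff=0.0000 vs cont=0.0000 → 0.0000 [wait]  node(7,6) S=239.5811 payoff=0.0000 vs cont=0.0000 → 0.0000 [wait]  node(7,7) S=357.9611 payoff=0.0000 vs cont=0.0000 → 0.0000 [wait]  ⇒ S*(7)=71.8295
t_6: node(6,0) S=26.3236 payoff=102.5264 vs cont=101.5085 → 102.5264 [stop]  node(6,1) S=39.3304 payoff=89.5196 vs cont=88.5017 → 89.5196 [stop]  node(6,2) S=58.7640 payoff=70.0860 vs cont=69.0680 → 70.0860 [stop]  node(6,3) S=87.8000 payoff=41.0500 vs cont=40.0642 → 41.0500 [stop]  node(6,4) S=131.1831 payoff=0.0000 vs cont=11.3633 → 11.3633 [wait]  node(6,5) S=196.0022 payoff=0.0000 vs cont=0.0000 → 0.0000 [wait]  node(6,6) S=292.8493 payoff=0.0000 vs cont=0.0000 → 0.0000 [wait]  ⇒ S*(6)=87.8000
t_5: node(5,0) S=32.1763 payoff=96.6737 vs cont=95.6557 → 96.6737 [stop]  node(5,1) S=48.0750 payoff=80.7750 vs cont=79.7570 → 80.7750 [stop]  node(5,2) S=71.8295 payoff=57.0205 vs cont=56.0025 → 57.0205 [stop]  node(5,3) S=107.3214 payoff=21.5286 vs cont=26.8927 → 26.8927 [wait]  node(5,4) S=160.3502 payoff=0.0000 vs cont=5.9786 → 5.9786 [wait]  node(5,5) S=239.5811 payoff=0.0000 vs cont=0.0000 → 0.0000 [wait]  ⇒ S*(5)=71.8295
t_4: node(4,0) S=39.3304 payoff=89.5196 vs cont=88.5017 → 89.5196 [stop]  node(4,1) S=58.7640 payoff=70.0860 vs cont=69.0680 → 70.0860 [stop]  node(4,2) S=87.8000 payoff=41.0500 vs cont=42.5315 → 42.5315 [wait]  node(4,3) S=131.1831 payoff=0.0000 vs cont=16.9350 → 16.9350 [wait]  node(4,4) S=196.0022 payoff=0.0000 vs cont=3.1456 → 3.1456 [wait]  ⇒ S*(4)=58.7640
t_3: node(3,0) S=48.0750 payoff=80.7750 vs cont=79.7570 → 80.7750 [stop]  node(3,1) S=71.8295 payoff=57.0205 vs cont=56.6928 → 57.0205 [stop]  node(3,2) S=107.3214 payoff=21.5286 vs cont=30.2684 → 30.2684 [wait]  node(3,3) S=160.3502 payoff=0.0000 vs cont=10.3758 → 10.3758 [wait]  ⇒ S*(3)=71.8295
t_2: node(2,0) S=58.7640 payoff=70.0860 vs cont=69.0680 → 70.0860 [stop]  node(2,1) S=87.8000 payoff=41.0500 vs cont=44.1044 → 44.1044 [wait]  node(2,2) S=131.1831 payoff=0.0000 vs cont=20.7600 → 20.7600 [wait]  ⇒ S*(2)=58.7640
t_1: node(1,0) S=71.8295 payoff=57.0205 vs cont=57.4258 → 57.4258 [wait]  node(1,1) S=107.3214 payoff=21.5286 vs cont=32.8783 → 32.8783 [wait]  ⇒ S*(1)=-
t_0: node(0,0) S=87.8000 payoff=41.0500 vs cont=45.5338 → 45.5338 [wait]  ⇒ S*(0)=-

price = 45.5338
boundary = - - 58.7640 71.8295 58.7640 71.8295 87.8000 71.8295
tree:
45.5338
57.4258 32.8783
70.0860 44.1044 20.7600
80.7750 57.0205 30.2684 10.3758
89.5196 70.0860 42.5315 16.9350 3.1456
96.6737 80.7750 57.0205 26.8927 5.9786 0.0000
102.5264 89.5196 70.0860 41.0500 11.3633 0.0000 0.0000
107.3146 96.6737 80.7750 57.0205 21.5978 0.0000 0.0000 0.0000
111.2318 102.5264 89.5196 70.0860 41.0500 0.0000 0.0000 0.0000 0.0000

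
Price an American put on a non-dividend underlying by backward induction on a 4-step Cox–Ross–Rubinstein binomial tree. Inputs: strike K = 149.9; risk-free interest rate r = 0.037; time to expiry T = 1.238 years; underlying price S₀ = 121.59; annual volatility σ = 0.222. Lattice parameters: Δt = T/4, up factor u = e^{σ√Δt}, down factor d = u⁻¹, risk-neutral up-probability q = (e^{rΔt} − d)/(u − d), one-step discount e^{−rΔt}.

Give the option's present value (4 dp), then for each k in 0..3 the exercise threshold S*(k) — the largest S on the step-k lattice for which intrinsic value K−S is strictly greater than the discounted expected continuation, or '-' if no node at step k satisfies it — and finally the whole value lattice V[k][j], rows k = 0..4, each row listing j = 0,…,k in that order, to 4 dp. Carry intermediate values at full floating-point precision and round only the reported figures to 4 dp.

price = 28.9165
boundary = - 107.4634 121.5900 107.4634
tree:
28.9165
42.4366 16.8640
54.9220 28.3100 6.4904
65.9568 42.4366 13.5552 0.0000
75.7095 54.9220 28.3100 0.0000 0.0000

params: Δt=0.30950 u=1.13146 d=0.88382 q=0.51567 e^(-rΔt)=0.98861
t_4 payoffs: 75.7095 54.9220 28.3100 0.0000 0.0000
t_3: node(3,0) S=83.9432 payoff=65.9568 vs cont=64.2500 → 65.9568 [stop]  node(3,1) S=107.4634 payoff=42.4366 vs cont=40.7298 → 42.4366 [stop]  node(3,2) S=137.5736 payoff=12.3264 vs cont=13.5552 → 13.5552 [wait]  node(3,3) S=176.1205 payoff=0.0000 vs cont=0.0000 → 0.0000 [wait]  ⇒ S*(3)=107.4634
t_2: node(2,0) S=94.9780 payoff=54.9220 vs cont=53.2152 → 54.9220 [stop]  node(2,1) S=121.5900 payoff=28.3100 vs cont=27.2297 → 28.3100 [stop]  node(2,2) S=155.6584 payoff=0.0000 vs cont=6.4904 → 6.4904 [wait]  ⇒ S*(2)=121.5900
t_1: node(1,0) S=107.4634 payoff=42.4366 vs cont=40.7298 → 42.4366 [stop]  node(1,1) S=137.5736 payoff=12.3264 vs cont=16.8640 → 16.8640 [wait]  ⇒ S*(1)=107.4634
t_0: node(0,0) S=121.5900 payoff=28.3100 vs cont=28.9165 → 28.9165 [wait]  ⇒ S*(0)=-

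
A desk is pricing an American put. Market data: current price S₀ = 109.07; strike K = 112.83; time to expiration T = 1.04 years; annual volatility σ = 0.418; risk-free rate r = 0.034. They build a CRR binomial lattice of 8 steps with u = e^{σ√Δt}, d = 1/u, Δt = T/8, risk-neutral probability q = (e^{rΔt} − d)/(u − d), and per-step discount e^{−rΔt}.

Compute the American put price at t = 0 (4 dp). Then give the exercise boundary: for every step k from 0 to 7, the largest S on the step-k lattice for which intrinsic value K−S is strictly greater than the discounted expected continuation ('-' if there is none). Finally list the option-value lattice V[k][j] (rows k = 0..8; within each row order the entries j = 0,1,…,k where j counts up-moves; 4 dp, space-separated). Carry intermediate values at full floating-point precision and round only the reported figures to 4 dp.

params: Δt=0.13000 u=1.16266 d=0.86010 q=0.47703 e^(-rΔt)=0.99559
t_8 payoffs: 80.1653 68.6745 53.1414 32.1439 3.7600 0.0000 0.0000 0.0000 0.0000
t_7: node(7,0) S=37.9779 payoff=74.8521 vs cont=74.3544 → 74.8521 [stop]  node(7,1) S=51.3379 payoff=61.4921 vs cont=60.9945 → 61.4921 [stop]  node(7,2) S=69.3977 payoff=43.4323 vs cont=42.9347 → 43.4323 [stop]  node(7,3) S=93.8106 payoff=19.0194 vs cont=18.5218 → 19.0194 [stop]  node(7,4) S=126.8115 payoff=0.0000 vs cont=1.9577 → 1.9577 [wait]  node(7,5) S=171.4216 payoff=0.0000 vs cont=0.0000 → 0.0000 [wait]  node(7,6) S=231.7247 payoff=0.0000 vs cont=0.0000 → 0.0000 [wait]  node(7,7) S=313.2414 payoff=0.0000 vs cont=0.0000 → 0.0000 [wait]  ⇒ S*(7)=93.8106
t_6: node(6,0) S=44.1555 payoff=68.6745 vs cont=68.1769 → 68.6745 [stop]  node(6,1) S=59.6886 payoff=53.1414 vs cont=52.6438 → 53.1414 [stop]  node(6,2) S=80.6861 payoff=32.1439 vs cont=31.6463 → 32.1439 [stop]  node(6,3) S=109.0700 payoff=3.7600 vs cont=10.8324 → 10.8324 [wait]  node(6,4) S=147.4389 payoff=0.0000 vs cont=1.0193 → 1.0193 [wait]  node(6,5) S=199.3053 payoff=0.0000 vs cont=0.0000 → 0.0000 [wait]  node(6,6) S=269.4175 payoff=0.0000 vs cont=0.0000 → 0.0000 [wait]  ⇒ S*(6)=80.6861
t_5: node(5,0) S=51.3379 payoff=61.4921 vs cont=60.9945 → 61.4921 [stop]  node(5,1) S=69.3977 payoff=43.4323 vs cont=42.9347 → 43.4323 [stop]  node(5,2) S=93.8106 payoff=19.0194 vs cont=21.8807 → 21.8807 [wait]  node(5,3) S=126.8115 payoff=0.0000 vs cont=6.1241 → 6.1241 [wait]  node(5,4) S=171.4216 payoff=0.0000 vs cont=0.5307 → 0.5307 [wait]  node(5,5) S=231.7247 payoff=0.0000 vs cont=0.0000 → 0.0000 [wait]  ⇒ S*(5)=69.3977
t_4: node(4,0) S=59.6886 payoff=53.1414 vs cont=52.6438 → 53.1414 [stop]  node(4,1) S=80.6861 payoff=32.1439 vs cont=33.0052 → 33.0052 [wait]  node(4,2) S=109.0700 payoff=3.7600 vs cont=14.3009 → 14.3009 [wait]  node(4,3) S=147.4389 payoff=0.0000 vs cont=3.4406 → 3.4406 [wait]  node(4,4) S=199.3053 payoff=0.0000 vs cont=0.2763 → 0.2763 [wait]  ⇒ S*(4)=59.6886
t_3: node(3,0) S=69.3977 payoff=43.4323 vs cont=43.3437 → 43.4323 [stop]  node(3,1) S=93.8106 payoff=19.0194 vs cont=23.9764 → 23.9764 [wait]  node(3,2) S=126.8115 payoff=0.0000 vs cont=9.0800 → 9.0800 [wait]  node(3,3) S=171.4216 payoff=0.0000 vs cont=1.9226 → 1.9226 [wait]  ⇒ S*(3)=69.3977
t_2: node(2,0) S=80.6861 payoff=32.1439 vs cont=34.0006 → 34.0006 [wait]  node(2,1) S=109.0700 payoff=3.7600 vs cont=16.7959 → 16.7959 [wait]  node(2,2) S=147.4389 payoff=0.0000 vs cont=5.6407 → 5.6407 [wait]  ⇒ S*(2)=-
t_1: node(1,0) S=93.8106 payoff=19.0194 vs cont=25.6796 → 25.6796 [wait]  node(1,1) S=126.8115 payoff=0.0000 vs cont=11.4239 → 11.4239 [wait]  ⇒ S*(1)=-
t_0: node(0,0) S=109.0700 payoff=3.7600 vs cont=18.7959 → 18.7959 [wait]  ⇒ S*(0)=-

price = 18.7959
boundary = - - - 69.3977 59.6886 69.3977 80.6861 93.8106
tree:
18.7959
25.6796 11.4239
34.0006 16.7959 5.6407
43.4323 23.9764 9.0800 1.9226
53.1414 33.0052 14.3009 3.4406 0.2763
61.4921 43.4323 21.8807 6.1241 0.5307 0.0000
68.6745 53.1414 32.1439 10.8324 1.0193 0.0000 0.0000
74.8521 61.4921 43.4323 19.0194 1.9577 0.0000 0.0000 0.0000
80.1653 68.6745 53.1414 32.1439 3.7600 0.0000 0.0000 0.0000 0.0000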